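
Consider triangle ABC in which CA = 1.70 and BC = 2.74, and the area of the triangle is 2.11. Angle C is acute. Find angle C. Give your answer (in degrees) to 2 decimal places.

From area = ½·BC·CA·sin C, we get sin C = 2·area/(BC·CA) ≈ 0.90597.
Taking the acute solution, ∠C ≈ 64.95°.

64.95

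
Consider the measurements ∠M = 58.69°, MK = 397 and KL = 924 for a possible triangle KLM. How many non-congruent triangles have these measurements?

MK·sin M = 397·sin(58.69°) ≈ 339.2.
Since KL ≥ MK, exactly one triangle exists.

1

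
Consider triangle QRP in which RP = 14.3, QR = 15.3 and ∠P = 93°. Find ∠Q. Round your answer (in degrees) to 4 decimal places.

∠Q ≈ 68.9647°

Law of sines: sin Q = RP·sin P/QR ≈ 0.93336.
Since QR ≥ RP, only the acute value applies: ∠Q ≈ 68.96°.
Then ∠R = 180° − ∠P − ∠Q ≈ 18.04°.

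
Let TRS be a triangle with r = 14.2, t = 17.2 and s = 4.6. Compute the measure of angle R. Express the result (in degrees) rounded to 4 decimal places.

43.1958

By the law of cosines, cos R = (s² + t² − r²) / (2·s·t) ≈ 0.72902, so ∠R ≈ 43.20°.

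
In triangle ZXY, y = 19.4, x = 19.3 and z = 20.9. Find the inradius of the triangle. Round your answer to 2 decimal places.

Semiperimeter s = (20.9 + 19.3 + 19.4)/2 = 29.8.
Heron's formula: area = √(29.8·8.9·10.5·10.4) ≈ 170.18.
Inradius = area/s = 170.18/29.8 ≈ 5.7108.

r ≈ 5.71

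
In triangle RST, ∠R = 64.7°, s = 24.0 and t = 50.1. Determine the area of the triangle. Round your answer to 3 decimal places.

Area = ½·s·t·sin R ≈ 543.53.

area ≈ 543.534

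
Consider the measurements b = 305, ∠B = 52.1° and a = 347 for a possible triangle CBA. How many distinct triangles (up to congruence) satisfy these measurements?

2

a·sin B = 347·sin(52.1°) ≈ 273.8.
Since a sin B < b < a (273.8 < 305 < 347), two triangles exist.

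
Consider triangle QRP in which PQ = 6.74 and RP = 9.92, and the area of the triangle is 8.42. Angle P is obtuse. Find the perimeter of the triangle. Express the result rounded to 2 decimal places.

perimeter ≈ 33.19

From area = ½·RP·PQ·sin P, we get sin P = 2·area/(RP·PQ) ≈ 0.25187.
Taking the obtuse solution, ∠P ≈ 165.41°.
Law of cosines then gives QR ≈ 16.53.
Perimeter = 9.92 + 6.74 + 16.53 = 33.19.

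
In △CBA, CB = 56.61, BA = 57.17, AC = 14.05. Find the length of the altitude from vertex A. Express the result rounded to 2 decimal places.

Semiperimeter s = (57.17 + 14.05 + 56.61)/2 = 63.915.
Heron's formula: area = √(63.915·6.745·49.865·7.305) ≈ 396.28.
The altitude from A has length 2·area/CB ≈ 14.

h_A ≈ 14.00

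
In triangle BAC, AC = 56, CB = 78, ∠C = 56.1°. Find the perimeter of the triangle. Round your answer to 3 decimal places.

By the law of cosines, BA² = AC² + CB² − 2·AC·CB·cos C = 4347.5, so BA ≈ 65.936.
Semiperimeter s = (56+78+65.936)/2 = 99.968.
Perimeter = 56 + 78 + 65.936 = 199.94.

199.936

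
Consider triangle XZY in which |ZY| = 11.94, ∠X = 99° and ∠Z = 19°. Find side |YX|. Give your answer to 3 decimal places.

3.936

The third angle is ∠Y = 180° − ∠X − ∠Z = 62.00°.
Law of sines: |YX| = |ZY|·sin Z/sin X ≈ 3.9357.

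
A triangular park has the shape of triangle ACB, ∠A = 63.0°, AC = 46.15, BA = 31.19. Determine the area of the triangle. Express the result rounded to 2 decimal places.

area ≈ 641.27

Area = ½·BA·AC·sin A ≈ 641.27.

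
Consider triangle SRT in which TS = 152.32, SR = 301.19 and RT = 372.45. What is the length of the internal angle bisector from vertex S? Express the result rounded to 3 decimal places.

t_S ≈ 122.207

By the law of cosines, cos S = (TS² + SR² − RT²) / (2·TS·SR) ≈ -0.27031, so ∠S ≈ 1.845 rad.
The bisector from S has length 2·TS·SR·cos(∠S/2)/(TS+SR) ≈ 122.21.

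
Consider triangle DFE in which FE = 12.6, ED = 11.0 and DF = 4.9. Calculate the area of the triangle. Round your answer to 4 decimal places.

area ≈ 26.7299

Semiperimeter s = (12.6 + 11 + 4.9)/2 = 14.25.
Heron's formula: area = √(14.25·1.65·3.25·9.35) ≈ 26.73.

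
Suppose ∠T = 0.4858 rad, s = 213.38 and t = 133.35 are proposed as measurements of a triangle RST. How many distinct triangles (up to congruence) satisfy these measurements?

s·sin T = 213.38·sin(0.4858 rad) ≈ 99.63.
Since s sin T < t < s (99.63 < 133.35 < 213.38), two triangles exist.

2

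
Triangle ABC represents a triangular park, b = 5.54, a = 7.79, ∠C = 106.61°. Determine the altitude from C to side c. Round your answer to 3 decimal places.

h_C ≈ 3.839

By the law of cosines, c² = a² + b² − 2·a·b·cos C = 116.05, so c ≈ 10.773.
Area = ½·a·b·sin C ≈ 20.678.
The altitude from C has length 2·area/c ≈ 3.839.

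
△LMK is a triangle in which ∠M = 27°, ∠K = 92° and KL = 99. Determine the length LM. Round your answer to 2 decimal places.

The third angle is ∠L = 180° − ∠M − ∠K = 61.00°.
Law of sines: LM = KL·sin K/sin M ≈ 217.93.

217.93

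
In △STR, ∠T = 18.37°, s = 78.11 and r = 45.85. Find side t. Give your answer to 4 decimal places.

By the law of cosines, t² = r² + s² − 2·r·s·cos T = 1405.7, so t ≈ 37.493.

37.4928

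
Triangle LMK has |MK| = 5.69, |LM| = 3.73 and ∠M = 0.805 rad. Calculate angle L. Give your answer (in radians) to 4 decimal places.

By the law of cosines, |KL|² = |LM|² + |MK|² − 2·|LM|·|MK|·cos M = 16.868, so |KL| ≈ 4.1071.
Law of cosines again: cos L = (|KL|² + |LM|² − |MK|²)/(2·|KL|·|LM|) ≈ -0.05206, so ∠L ≈ 1.623 rad.

1.6229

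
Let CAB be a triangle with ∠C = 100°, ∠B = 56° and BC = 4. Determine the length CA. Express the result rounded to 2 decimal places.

The third angle is ∠A = 180° − ∠B − ∠C = 24.00°.
Law of sines: CA = BC·sin B/sin A ≈ 8.1531.

8.15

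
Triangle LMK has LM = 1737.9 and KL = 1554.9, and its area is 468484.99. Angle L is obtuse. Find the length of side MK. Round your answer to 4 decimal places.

From area = ½·KL·LM·sin L, we get sin L = 2·area/(KL·LM) ≈ 0.34674.
Taking the obtuse solution, ∠L ≈ 159.71°.
Law of cosines then gives MK ≈ 3241.5.

3241.4890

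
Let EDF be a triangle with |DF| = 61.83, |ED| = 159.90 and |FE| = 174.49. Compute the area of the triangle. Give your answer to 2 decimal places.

area ≈ 4936.26

Semiperimeter s = (61.83 + 174.49 + 159.9)/2 = 198.11.
Heron's formula: area = √(198.11·136.28·23.62·38.21) ≈ 4936.3.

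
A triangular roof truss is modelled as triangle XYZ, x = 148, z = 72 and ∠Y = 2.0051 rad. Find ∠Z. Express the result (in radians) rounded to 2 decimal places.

0.35

By the law of cosines, y² = z² + x² − 2·z·x·cos Y = 36056, so y ≈ 189.88.
Law of cosines again: cos Z = (x² + y² − z²)/(2·x·y) ≈ 0.93898, so ∠Z ≈ 0.3512 rad.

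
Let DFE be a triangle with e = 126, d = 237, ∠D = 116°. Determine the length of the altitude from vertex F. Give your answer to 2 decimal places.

Law of sines: sin E = e·sin D/d ≈ 0.47784.
Since d ≥ e, only the acute value applies: ∠E ≈ 28.54°.
Then ∠F = 180° − ∠D − ∠E ≈ 35.46°.
Law of sines gives f = d·sin F/sin D ≈ 152.96.
Area = ½·d·e·sin F ≈ 8661.1.
The altitude from F has length 2·area/f ≈ 113.25.

h_F ≈ 113.25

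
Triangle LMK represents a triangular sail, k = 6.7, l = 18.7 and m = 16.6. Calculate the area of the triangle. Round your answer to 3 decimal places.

area ≈ 55.127

Semiperimeter s = (18.7 + 16.6 + 6.7)/2 = 21.
Heron's formula: area = √(21·2.3·4.4·14.3) ≈ 55.127.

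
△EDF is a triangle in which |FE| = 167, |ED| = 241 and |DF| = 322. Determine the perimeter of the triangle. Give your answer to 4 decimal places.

Perimeter = 322 + 167 + 241 = 730.

730.0000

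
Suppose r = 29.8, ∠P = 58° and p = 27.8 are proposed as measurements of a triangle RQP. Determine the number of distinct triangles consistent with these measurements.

2

r·sin P = 29.8·sin(58°) ≈ 25.27.
Since r sin P < p < r (25.27 < 27.8 < 29.8), two triangles exist.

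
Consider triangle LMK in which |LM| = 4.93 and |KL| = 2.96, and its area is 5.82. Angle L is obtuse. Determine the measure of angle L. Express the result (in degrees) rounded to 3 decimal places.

From area = ½·|KL|·|LM|·sin L, we get sin L = 2·area/(|KL|·|LM|) ≈ 0.79765.
Taking the obtuse solution, ∠L ≈ 127.09°.

127.093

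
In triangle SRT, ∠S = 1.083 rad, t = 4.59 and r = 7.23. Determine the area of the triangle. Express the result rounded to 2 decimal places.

area ≈ 14.66

Area = ½·r·t·sin S ≈ 14.658.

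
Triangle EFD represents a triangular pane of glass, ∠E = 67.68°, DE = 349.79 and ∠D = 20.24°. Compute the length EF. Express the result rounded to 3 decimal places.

The third angle is ∠F = 180° − ∠D − ∠E = 92.08°.
Law of sines: EF = DE·sin D/sin F ≈ 121.09.

121.091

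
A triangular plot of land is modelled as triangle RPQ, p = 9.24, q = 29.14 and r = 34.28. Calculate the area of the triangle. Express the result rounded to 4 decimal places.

area ≈ 120.4422

Semiperimeter s = (34.28 + 9.24 + 29.14)/2 = 36.33.
Heron's formula: area = √(36.33·2.05·27.09·7.19) ≈ 120.44.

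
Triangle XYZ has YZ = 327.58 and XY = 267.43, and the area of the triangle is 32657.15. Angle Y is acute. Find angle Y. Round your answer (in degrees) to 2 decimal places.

From area = ½·XY·YZ·sin Y, we get sin Y = 2·area/(XY·YZ) ≈ 0.74556.
Taking the acute solution, ∠Y ≈ 48.21°.

48.21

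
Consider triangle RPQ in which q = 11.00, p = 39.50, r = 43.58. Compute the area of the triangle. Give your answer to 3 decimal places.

area ≈ 210.305

Semiperimeter s = (43.58 + 39.5 + 11)/2 = 47.04.
Heron's formula: area = √(47.04·3.46·7.54·36.04) ≈ 210.31.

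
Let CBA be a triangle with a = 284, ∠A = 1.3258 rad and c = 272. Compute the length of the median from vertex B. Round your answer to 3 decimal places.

Law of sines: sin C = c·sin A/a ≈ 0.92915.
Since a ≥ c, only the acute value applies: ∠C ≈ 1.1921 rad.
Then ∠B = π − ∠A − ∠C ≈ 0.6237 rad.
Law of sines gives b = a·sin B/sin A ≈ 170.97.
Median from B: ½√(2·a² + 2·c² − b²) ≈ 264.6.

264.598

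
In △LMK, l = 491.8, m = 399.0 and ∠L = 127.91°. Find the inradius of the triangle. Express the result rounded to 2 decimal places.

40.81

Law of sines: sin M = m·sin L/l ≈ 0.64010.
Since l ≥ m, only the acute value applies: ∠M ≈ 39.80°.
Then ∠K = 180° − ∠L − ∠M ≈ 12.29°.
Law of sines gives k = l·sin K/sin L ≈ 132.69.
Area = ½·l·m·sin K ≈ 20886.
Semiperimeter s = (491.8+399+132.69)/2 = 511.75.
Inradius = area/s = 20886/511.75 ≈ 40.813.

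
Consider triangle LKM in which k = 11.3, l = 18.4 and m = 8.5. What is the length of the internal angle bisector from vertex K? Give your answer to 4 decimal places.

By the law of cosines, cos K = (m² + l² − k²) / (2·m·l) ≈ 0.90512, so ∠K ≈ 25.16°.
The bisector from K has length 2·m·l·cos(∠K/2)/(m+l) ≈ 11.349.

11.3491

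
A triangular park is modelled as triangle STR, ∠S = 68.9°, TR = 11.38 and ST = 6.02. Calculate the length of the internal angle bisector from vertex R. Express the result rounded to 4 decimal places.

Law of sines: sin R = ST·sin S/TR ≈ 0.49353.
Since TR ≥ ST, only the acute value applies: ∠R ≈ 29.57°.
Then ∠T = 180° − ∠S − ∠R ≈ 81.53°.
Law of sines gives RS = TR·sin T/sin S ≈ 12.065.
The bisector from R has length 2·TR·RS·cos(∠R/2)/(TR+RS) ≈ 11.324.

t_R ≈ 11.3245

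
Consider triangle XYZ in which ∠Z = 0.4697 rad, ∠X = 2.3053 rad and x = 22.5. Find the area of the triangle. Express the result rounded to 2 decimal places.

The third angle is ∠Y = π − ∠Z − ∠X = 0.3666 rad.
Law of sines: y = x·sin Y/sin X ≈ 10.867.
Law of sines: z = x·sin Z/sin X ≈ 13.722.
Area = ½·x·y·sin Z ≈ 55.333.

area ≈ 55.33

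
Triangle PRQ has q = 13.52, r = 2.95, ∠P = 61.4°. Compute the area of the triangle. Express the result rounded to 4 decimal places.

area ≈ 17.5087

Area = ½·r·q·sin P ≈ 17.509.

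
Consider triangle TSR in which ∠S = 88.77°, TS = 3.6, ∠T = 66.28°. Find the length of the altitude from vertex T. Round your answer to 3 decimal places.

The third angle is ∠R = 180° − ∠T − ∠S = 24.95°.
Law of sines: SR = TS·sin T/sin R ≈ 7.8133.
Law of sines: RT = TS·sin S/sin R ≈ 8.5323.
Area = ½·TS·SR·sin S ≈ 14.061.
The altitude from T has length 2·area/SR ≈ 3.5992.

h_T ≈ 3.599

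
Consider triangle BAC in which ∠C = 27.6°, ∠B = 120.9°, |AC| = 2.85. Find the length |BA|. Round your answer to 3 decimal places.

1.539

The third angle is ∠A = 180° − ∠C − ∠B = 31.50°.
Law of sines: |BA| = |AC|·sin C/sin B ≈ 1.5388.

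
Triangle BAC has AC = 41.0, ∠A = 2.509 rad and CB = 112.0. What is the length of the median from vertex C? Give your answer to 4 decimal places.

Law of sines: sin B = AC·sin A/CB ≈ 0.21644.
Since CB ≥ AC, only the acute value applies: ∠B ≈ 0.218 rad.
Then ∠C = π − ∠A − ∠B ≈ 0.414 rad.
Law of sines gives BA = CB·sin C/sin A ≈ 76.279.
Median from C: ½√(2·AC² + 2·CB² − BA²) ≈ 75.219.

m_C ≈ 75.2189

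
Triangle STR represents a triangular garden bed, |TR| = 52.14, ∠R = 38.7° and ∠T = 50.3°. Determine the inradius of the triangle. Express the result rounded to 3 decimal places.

r ≈ 10.475

The third angle is ∠S = 180° − ∠T − ∠R = 91.00°.
Law of sines: |RS| = |TR|·sin T/sin S ≈ 40.123.
Law of sines: |ST| = |TR|·sin R/sin S ≈ 32.605.
Area = ½·|TR|·|RS|·sin R ≈ 654.
Semiperimeter s = (52.14+40.123+32.605)/2 = 62.434.
Inradius = area/s = 654/62.434 ≈ 10.475.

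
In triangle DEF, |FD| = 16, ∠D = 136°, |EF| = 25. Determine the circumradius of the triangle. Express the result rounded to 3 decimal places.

17.994

Law of sines: sin E = |FD|·sin D/|EF| ≈ 0.44458.
Since |EF| ≥ |FD|, only the acute value applies: ∠E ≈ 26.40°.
Then ∠F = 180° − ∠D − ∠E ≈ 17.60°.
Law of sines gives |DE| = |EF|·sin F/sin D ≈ 10.884.
Circumradius = |EF|/(2 sin D) ≈ 17.994.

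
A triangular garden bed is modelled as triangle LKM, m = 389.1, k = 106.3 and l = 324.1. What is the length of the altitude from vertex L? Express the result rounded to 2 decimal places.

h_L ≈ 91.51

Semiperimeter s = (324.1 + 106.3 + 389.1)/2 = 409.75.
Heron's formula: area = √(409.75·85.65·303.45·20.65) ≈ 14830.
The altitude from L has length 2·area/l ≈ 91.512.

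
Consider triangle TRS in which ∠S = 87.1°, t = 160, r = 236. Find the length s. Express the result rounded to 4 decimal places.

By the law of cosines, s² = t² + r² − 2·t·r·cos S = 77475, so s ≈ 278.34.

278.3437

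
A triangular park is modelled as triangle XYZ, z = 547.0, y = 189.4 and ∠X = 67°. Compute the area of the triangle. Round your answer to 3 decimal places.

47682.980

Area = ½·y·z·sin X ≈ 47683.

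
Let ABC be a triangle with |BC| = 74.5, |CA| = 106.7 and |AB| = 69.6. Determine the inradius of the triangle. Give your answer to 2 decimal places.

r ≈ 20.58

Semiperimeter s = (74.5 + 106.7 + 69.6)/2 = 125.4.
Heron's formula: area = √(125.4·50.9·18.7·55.8) ≈ 2580.7.
Inradius = area/s = 2580.7/125.4 ≈ 20.58.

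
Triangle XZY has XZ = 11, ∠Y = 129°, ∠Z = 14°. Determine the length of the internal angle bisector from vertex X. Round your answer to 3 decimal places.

t_X ≈ 4.953

The third angle is ∠X = 180° − ∠Z − ∠Y = 37.00°.
Law of sines: ZY = XZ·sin X/sin Y ≈ 8.5183.
Law of sines: YX = XZ·sin Z/sin Y ≈ 3.4242.
The bisector from X has length 2·YX·XZ·cos(∠X/2)/(YX+XZ) ≈ 4.9528.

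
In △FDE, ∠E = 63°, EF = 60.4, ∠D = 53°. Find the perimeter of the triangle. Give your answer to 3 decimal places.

The third angle is ∠F = 180° − ∠D − ∠E = 64.00°.
Law of sines: DE = EF·sin F/sin D ≈ 67.975.
Law of sines: FD = EF·sin E/sin D ≈ 67.386.
Semiperimeter s = (67.975+60.4+67.386)/2 = 97.88.
Perimeter = 67.975 + 60.4 + 67.386 = 195.76.

195.761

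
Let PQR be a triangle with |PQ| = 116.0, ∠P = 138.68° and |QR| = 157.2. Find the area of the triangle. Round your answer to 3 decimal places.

area ≈ 1920.885

Law of sines: sin R = |PQ|·sin P/|QR| ≈ 0.48722.
Since |QR| ≥ |PQ|, only the acute value applies: ∠R ≈ 29.16°.
Then ∠Q = 180° − ∠P − ∠R ≈ 12.16°.
Law of sines gives |RP| = |QR|·sin Q/sin P ≈ 50.16.
Area = ½·|QR|·|PQ|·sin Q ≈ 1920.9.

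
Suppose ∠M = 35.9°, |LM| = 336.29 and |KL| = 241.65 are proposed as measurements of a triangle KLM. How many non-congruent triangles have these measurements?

|LM|·sin M = 336.29·sin(35.9°) ≈ 197.2.
Since |LM| sin M < |KL| < |LM| (197.2 < 241.65 < 336.29), two triangles exist.

2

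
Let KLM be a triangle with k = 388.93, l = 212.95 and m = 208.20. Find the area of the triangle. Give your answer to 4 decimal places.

area ≈ 15707.4535

Semiperimeter s = (388.93 + 212.95 + 208.2)/2 = 405.04.
Heron's formula: area = √(405.04·16.11·192.09·196.84) ≈ 15707.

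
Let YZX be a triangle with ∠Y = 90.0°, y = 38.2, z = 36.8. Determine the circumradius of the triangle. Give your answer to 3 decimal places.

R ≈ 19.100

Law of sines: sin Z = z·sin Y/y ≈ 0.96335.
Since y ≥ z, only the acute value applies: ∠Z ≈ 74.44°.
Then ∠X = 180° − ∠Y − ∠Z ≈ 15.56°.
Law of sines gives x = y·sin X/sin Y ≈ 10.247.
Circumradius = y/(2 sin Y) ≈ 19.1.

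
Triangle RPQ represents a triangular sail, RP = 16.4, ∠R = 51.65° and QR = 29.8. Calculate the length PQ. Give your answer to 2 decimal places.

By the law of cosines, PQ² = QR² + RP² − 2·QR·RP·cos R = 550.53, so PQ ≈ 23.463.

23.46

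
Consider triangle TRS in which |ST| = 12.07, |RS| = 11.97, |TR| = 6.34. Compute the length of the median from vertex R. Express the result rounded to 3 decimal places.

Median from R: ½√(2·|TR|² + 2·|RS|² − |ST|²) ≈ 7.4375.

m_R ≈ 7.438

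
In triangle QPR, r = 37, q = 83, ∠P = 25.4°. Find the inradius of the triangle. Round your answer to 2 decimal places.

7.66

By the law of cosines, p² = r² + q² − 2·r·q·cos P = 2709.7, so p ≈ 52.055.
Area = ½·r·q·sin P ≈ 658.63.
Semiperimeter s = (83+52.055+37)/2 = 86.027.
Inradius = area/s = 658.63/86.027 ≈ 7.656.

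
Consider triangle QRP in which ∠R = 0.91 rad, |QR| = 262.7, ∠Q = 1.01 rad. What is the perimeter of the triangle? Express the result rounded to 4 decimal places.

The third angle is ∠P = π − ∠Q − ∠R = 1.222 rad.
Law of sines: |RP| = |QR|·sin Q/sin P ≈ 236.75.
Law of sines: |PQ| = |QR|·sin R/sin P ≈ 220.72.
Semiperimeter s = (236.75+220.72+262.7)/2 = 360.09.
Perimeter = 236.75 + 220.72 + 262.7 = 720.18.

perimeter ≈ 720.1761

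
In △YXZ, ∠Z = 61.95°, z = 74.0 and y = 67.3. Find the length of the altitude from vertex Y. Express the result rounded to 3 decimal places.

Law of sines: sin Y = y·sin Z/z ≈ 0.80263.
Since z ≥ y, only the acute value applies: ∠Y ≈ 53.38°.
Then ∠X = 180° − ∠Z − ∠Y ≈ 64.67°.
Law of sines gives x = z·sin X/sin Z ≈ 75.786.
Area = ½·z·y·sin X ≈ 2250.7.
The altitude from Y has length 2·area/y ≈ 66.884.

66.884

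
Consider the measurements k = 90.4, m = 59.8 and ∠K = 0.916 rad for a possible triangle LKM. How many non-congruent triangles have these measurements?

m·sin K = 59.8·sin(0.916 rad) ≈ 47.43.
Since k ≥ m, exactly one triangle exists.

1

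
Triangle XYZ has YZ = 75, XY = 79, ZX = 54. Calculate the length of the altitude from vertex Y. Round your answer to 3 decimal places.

Semiperimeter s = (75 + 54 + 79)/2 = 104.
Heron's formula: area = √(104·29·50·25) ≈ 1941.6.
The altitude from Y has length 2·area/ZX ≈ 71.913.

71.913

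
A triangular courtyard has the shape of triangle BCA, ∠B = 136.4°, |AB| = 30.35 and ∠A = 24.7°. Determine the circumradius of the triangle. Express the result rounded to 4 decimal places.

The third angle is ∠C = 180° − ∠A − ∠B = 18.90°.
Law of sines: |CA| = |AB|·sin B/sin C ≈ 64.615.
Law of sines: |BC| = |AB|·sin A/sin C ≈ 39.153.
Circumradius = |AB|/(2 sin C) ≈ 46.848.

46.8484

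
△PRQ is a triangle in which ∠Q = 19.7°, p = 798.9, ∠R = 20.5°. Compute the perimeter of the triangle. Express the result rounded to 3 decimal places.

The third angle is ∠P = 180° − ∠R − ∠Q = 139.80°.
Law of sines: r = p·sin R/sin P ≈ 433.46.
Law of sines: q = p·sin Q/sin P ≈ 417.23.
Semiperimeter s = (798.9+433.46+417.23)/2 = 824.8.
Perimeter = 798.9 + 433.46 + 417.23 = 1649.6.

perimeter ≈ 1649.593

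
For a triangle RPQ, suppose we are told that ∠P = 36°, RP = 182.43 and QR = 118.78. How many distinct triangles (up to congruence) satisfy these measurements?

2

RP·sin P = 182.43·sin(36°) ≈ 107.2.
Since RP sin P < QR < RP (107.2 < 118.78 < 182.43), two triangles exist.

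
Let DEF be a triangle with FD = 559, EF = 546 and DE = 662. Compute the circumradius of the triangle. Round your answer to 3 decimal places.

345.039

By the law of cosines, cos D = (FD² + DE² − EF²) / (2·FD·DE) ≈ 0.61154, so ∠D ≈ 52.30°.
Circumradius = EF/(2 sin D) ≈ 345.04.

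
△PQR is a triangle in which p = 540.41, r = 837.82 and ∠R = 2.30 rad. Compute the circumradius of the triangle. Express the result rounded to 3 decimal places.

561.764

Law of sines: sin P = p·sin R/r ≈ 0.48099.
Since r ≥ p, only the acute value applies: ∠P ≈ 0.502 rad.
Then ∠Q = π − ∠R − ∠P ≈ 0.340 rad.
Law of sines gives q = r·sin Q/sin R ≈ 374.47.
Circumradius = r/(2 sin R) ≈ 561.76.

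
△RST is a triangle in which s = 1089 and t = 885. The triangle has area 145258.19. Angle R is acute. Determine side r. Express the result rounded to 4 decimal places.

362.3178

From area = ½·s·t·sin R, we get sin R = 2·area/(s·t) ≈ 0.30144.
Taking the acute solution, ∠R ≈ 17.54°.
Law of cosines then gives r ≈ 362.32.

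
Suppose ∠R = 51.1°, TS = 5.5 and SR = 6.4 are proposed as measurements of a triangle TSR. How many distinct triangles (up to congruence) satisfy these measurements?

SR·sin R = 6.4·sin(51.1°) ≈ 4.981.
Since SR sin R < TS < SR (4.981 < 5.5 < 6.4), two triangles exist.

2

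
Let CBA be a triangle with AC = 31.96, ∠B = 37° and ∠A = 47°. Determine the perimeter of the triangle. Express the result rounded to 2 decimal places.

perimeter ≈ 123.61

The third angle is ∠C = 180° − ∠B − ∠A = 96.00°.
Law of sines: BA = AC·sin C/sin B ≈ 52.815.
Law of sines: CB = AC·sin A/sin B ≈ 38.839.
Semiperimeter s = (52.815+31.96+38.839)/2 = 61.807.
Perimeter = 52.815 + 31.96 + 38.839 = 123.61.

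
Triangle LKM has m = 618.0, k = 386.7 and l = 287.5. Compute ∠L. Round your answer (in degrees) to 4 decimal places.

20.1160

By the law of cosines, cos L = (k² + m² − l²) / (2·k·m) ≈ 0.93900, so ∠L ≈ 20.12°.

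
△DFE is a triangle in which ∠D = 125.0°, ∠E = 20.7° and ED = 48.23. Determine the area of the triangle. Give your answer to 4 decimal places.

area ≈ 597.6041

The third angle is ∠F = 180° − ∠E − ∠D = 34.30°.
Law of sines: FE = ED·sin D/sin F ≈ 70.108.
Law of sines: DF = ED·sin E/sin F ≈ 30.253.
Area = ½·ED·FE·sin E ≈ 597.6.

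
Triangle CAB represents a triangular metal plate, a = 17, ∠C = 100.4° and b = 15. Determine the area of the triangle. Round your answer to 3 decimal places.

area ≈ 125.405

Area = ½·a·b·sin C ≈ 125.41.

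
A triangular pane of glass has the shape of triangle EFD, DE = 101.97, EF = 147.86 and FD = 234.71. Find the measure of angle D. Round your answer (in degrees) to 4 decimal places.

24.3053

By the law of cosines, cos D = (FD² + DE² − EF²) / (2·FD·DE) ≈ 0.91136, so ∠D ≈ 24.31°.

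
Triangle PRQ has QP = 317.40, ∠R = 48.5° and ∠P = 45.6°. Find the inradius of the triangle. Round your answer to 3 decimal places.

The third angle is ∠Q = 180° − ∠P − ∠R = 85.90°.
Law of sines: RQ = QP·sin P/sin R ≈ 302.79.
Law of sines: PR = QP·sin Q/sin R ≈ 422.71.
Area = ½·QP·RQ·sin Q ≈ 47929.
Semiperimeter s = (302.79+317.4+422.71)/2 = 521.45.
Inradius = area/s = 47929/521.45 ≈ 91.916.

91.916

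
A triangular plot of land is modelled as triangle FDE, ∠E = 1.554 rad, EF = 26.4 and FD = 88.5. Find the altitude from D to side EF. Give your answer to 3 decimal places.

Law of sines: sin D = EF·sin E/FD ≈ 0.29826.
Since FD ≥ EF, only the acute value applies: ∠D ≈ 0.303 rad.
Then ∠F = π − ∠E − ∠D ≈ 1.285 rad.
Law of sines gives DE = FD·sin F/sin E ≈ 84.915.
Area = ½·FD·EF·sin F ≈ 1120.7.
The altitude from D has length 2·area/EF ≈ 84.903.

h_D ≈ 84.903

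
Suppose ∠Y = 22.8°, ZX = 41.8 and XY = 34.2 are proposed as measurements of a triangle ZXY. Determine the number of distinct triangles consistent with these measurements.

1

XY·sin Y = 34.2·sin(22.8°) ≈ 13.25.
Since ZX ≥ XY, exactly one triangle exists.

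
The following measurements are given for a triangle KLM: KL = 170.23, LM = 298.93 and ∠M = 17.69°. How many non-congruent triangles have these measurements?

LM·sin M = 298.93·sin(17.69°) ≈ 90.83.
Since LM sin M < KL < LM (90.83 < 170.23 < 298.93), two triangles exist.

2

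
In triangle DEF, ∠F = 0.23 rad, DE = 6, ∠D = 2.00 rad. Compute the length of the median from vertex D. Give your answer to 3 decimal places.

9.551

The third angle is ∠E = π − ∠F − ∠D = 0.912 rad.
Law of sines: EF = DE·sin D/sin F ≈ 23.931.
Law of sines: FD = DE·sin E/sin F ≈ 20.804.
Median from D: ½√(2·FD² + 2·DE² − EF²) ≈ 9.5515.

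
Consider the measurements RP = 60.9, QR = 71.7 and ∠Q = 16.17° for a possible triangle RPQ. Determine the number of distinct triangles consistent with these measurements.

QR·sin Q = 71.7·sin(16.17°) ≈ 19.97.
Since QR sin Q < RP < QR (19.97 < 60.9 < 71.7), two triangles exist.

2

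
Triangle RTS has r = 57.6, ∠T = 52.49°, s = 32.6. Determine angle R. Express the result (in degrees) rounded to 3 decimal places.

∠R ≈ 93.098°

By the law of cosines, t² = s² + r² − 2·s·r·cos T = 2093.8, so t ≈ 45.758.
Law of cosines again: cos R = (t² + s² − r²)/(2·t·s) ≈ -0.05404, so ∠R ≈ 93.10°.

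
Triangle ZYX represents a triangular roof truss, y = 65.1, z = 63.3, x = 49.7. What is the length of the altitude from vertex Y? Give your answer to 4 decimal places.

45.1627

Semiperimeter s = (63.3 + 65.1 + 49.7)/2 = 89.05.
Heron's formula: area = √(89.05·25.75·23.95·39.35) ≈ 1470.
The altitude from Y has length 2·area/y ≈ 45.163.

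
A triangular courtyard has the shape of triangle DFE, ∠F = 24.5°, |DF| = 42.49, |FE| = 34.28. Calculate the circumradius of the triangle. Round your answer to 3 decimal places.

R ≈ 21.893

By the law of cosines, |ED|² = |DF|² + |FE|² − 2·|DF|·|FE|·cos F = 329.7, so |ED| ≈ 18.158.
Area = ½·|DF|·|FE|·sin F ≈ 302.01.
Circumradius = |ED|/(2 sin F) ≈ 21.893.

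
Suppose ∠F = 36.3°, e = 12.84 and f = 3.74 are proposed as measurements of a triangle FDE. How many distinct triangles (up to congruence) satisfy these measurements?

0

e·sin F = 12.84·sin(36.3°) ≈ 7.601.
Since f = 3.74 < 7.601 = e sin F, no triangle exists.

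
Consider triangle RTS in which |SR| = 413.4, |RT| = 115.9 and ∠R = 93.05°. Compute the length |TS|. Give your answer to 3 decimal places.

By the law of cosines, |TS|² = |SR|² + |RT|² − 2·|SR|·|RT|·cos R = 1.8943e+05, so |TS| ≈ 435.24.

435.237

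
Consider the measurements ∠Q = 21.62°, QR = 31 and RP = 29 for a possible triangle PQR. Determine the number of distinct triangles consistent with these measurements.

2

QR·sin Q = 31·sin(21.62°) ≈ 11.42.
Since QR sin Q < RP < QR (11.42 < 29 < 31), two triangles exist.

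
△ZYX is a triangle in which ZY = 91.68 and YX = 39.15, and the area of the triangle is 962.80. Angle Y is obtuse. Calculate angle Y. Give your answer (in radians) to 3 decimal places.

∠Y ≈ 2.575 rad

From area = ½·ZY·YX·sin Y, we get sin Y = 2·area/(ZY·YX) ≈ 0.53649.
Taking the obtuse solution, ∠Y ≈ 2.575 rad.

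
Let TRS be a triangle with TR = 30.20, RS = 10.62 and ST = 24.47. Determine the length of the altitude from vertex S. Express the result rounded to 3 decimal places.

Semiperimeter s = (10.62 + 24.47 + 30.2)/2 = 32.645.
Heron's formula: area = √(32.645·22.025·8.175·2.445) ≈ 119.88.
The altitude from S has length 2·area/TR ≈ 7.9391.

7.939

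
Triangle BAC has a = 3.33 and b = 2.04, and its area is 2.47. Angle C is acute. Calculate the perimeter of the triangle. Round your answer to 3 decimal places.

From area = ½·b·a·sin C, we get sin C = 2·area/(b·a) ≈ 0.72720.
Taking the acute solution, ∠C ≈ 46.65°.
Law of cosines then gives c ≈ 2.434.
Perimeter = 2.04 + 3.33 + 2.434 = 7.804.

7.804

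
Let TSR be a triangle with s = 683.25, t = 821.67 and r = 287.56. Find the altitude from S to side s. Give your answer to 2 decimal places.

Semiperimeter p = (821.67 + 683.25 + 287.56)/2 = 896.24.
Heron's formula: area = √(896.24·74.57·212.99·608.68) ≈ 93083.
The altitude from S has length 2·area/s ≈ 272.47.

272.47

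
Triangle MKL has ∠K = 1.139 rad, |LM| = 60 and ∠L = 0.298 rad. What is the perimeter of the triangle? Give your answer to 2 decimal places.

The third angle is ∠M = π − ∠K − ∠L = 1.705 rad.
Law of sines: |KL| = |LM|·sin M/sin K ≈ 65.473.
Law of sines: |MK| = |LM|·sin L/sin K ≈ 19.397.
Semiperimeter s = (65.473+60+19.397)/2 = 72.435.
Perimeter = 65.473 + 60 + 19.397 = 144.87.

144.87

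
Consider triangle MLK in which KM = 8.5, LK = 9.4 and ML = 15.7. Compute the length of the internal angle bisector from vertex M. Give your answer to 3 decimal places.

t_M ≈ 10.645

By the law of cosines, cos M = (KM² + ML² − LK²) / (2·KM·ML) ≈ 0.86317, so ∠M ≈ 30.33°.
The bisector from M has length 2·KM·ML·cos(∠M/2)/(KM+ML) ≈ 10.645.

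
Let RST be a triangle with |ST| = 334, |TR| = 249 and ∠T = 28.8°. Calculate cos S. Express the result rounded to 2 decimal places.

0.69

By the law of cosines, |RS|² = |ST|² + |TR|² − 2·|ST|·|TR|·cos T = 27799, so |RS| ≈ 166.73.
Law of cosines again: cos S = (|RS|² + |ST|² − |TR|²)/(2·|RS|·|ST|) ≈ 0.69453, so ∠S ≈ 46.01°.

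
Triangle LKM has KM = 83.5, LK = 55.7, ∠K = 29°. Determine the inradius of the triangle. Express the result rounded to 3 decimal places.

r ≈ 12.306

By the law of cosines, ML² = LK² + KM² − 2·LK·KM·cos K = 1939.1, so ML ≈ 44.035.
Area = ½·LK·KM·sin K ≈ 1127.4.
Semiperimeter s = (83.5+44.035+55.7)/2 = 91.618.
Inradius = area/s = 1127.4/91.618 ≈ 12.306.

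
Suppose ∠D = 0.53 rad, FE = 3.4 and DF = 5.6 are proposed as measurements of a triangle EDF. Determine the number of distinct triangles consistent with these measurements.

2

DF·sin D = 5.6·sin(0.53 rad) ≈ 2.831.
Since DF sin D < FE < DF (2.831 < 3.4 < 5.6), two triangles exist.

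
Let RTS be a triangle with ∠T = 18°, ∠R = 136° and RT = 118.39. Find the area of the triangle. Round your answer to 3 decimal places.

The third angle is ∠S = 180° − ∠R − ∠T = 26.00°.
Law of sines: TS = RT·sin R/sin S ≈ 187.6.
Law of sines: SR = RT·sin T/sin S ≈ 83.456.
Area = ½·RT·TS·sin T ≈ 3431.7.

area ≈ 3431.719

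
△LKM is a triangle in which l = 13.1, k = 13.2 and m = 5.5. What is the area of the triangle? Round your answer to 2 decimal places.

Semiperimeter s = (13.1 + 13.2 + 5.5)/2 = 15.9.
Heron's formula: area = √(15.9·2.8·2.7·10.4) ≈ 35.357.

area ≈ 35.36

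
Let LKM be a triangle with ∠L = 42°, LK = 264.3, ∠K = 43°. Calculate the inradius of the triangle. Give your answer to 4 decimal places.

The third angle is ∠M = 180° − ∠L − ∠K = 95.00°.
Law of sines: KM = LK·sin L/sin M ≈ 177.53.
Law of sines: ML = LK·sin K/sin M ≈ 180.94.
Area = ½·LK·KM·sin K ≈ 16000.
Semiperimeter s = (177.53+180.94+264.3)/2 = 311.38.
Inradius = area/s = 16000/311.38 ≈ 51.383.

51.3829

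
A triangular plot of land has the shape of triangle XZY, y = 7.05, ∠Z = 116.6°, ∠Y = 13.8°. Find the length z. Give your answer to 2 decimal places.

26.43

The third angle is ∠X = 180° − ∠Z − ∠Y = 49.60°.
Law of sines: z = y·sin Z/sin Y ≈ 26.427.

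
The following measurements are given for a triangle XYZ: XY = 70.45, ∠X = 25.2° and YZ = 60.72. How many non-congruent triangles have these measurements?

2

XY·sin X = 70.45·sin(25.2°) ≈ 30.
Since XY sin X < YZ < XY (30 < 60.72 < 70.45), two triangles exist.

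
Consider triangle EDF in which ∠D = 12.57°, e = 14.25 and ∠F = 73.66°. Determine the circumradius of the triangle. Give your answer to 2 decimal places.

The third angle is ∠E = 180° − ∠D − ∠F = 93.77°.
Law of sines: d = e·sin D/sin E ≈ 3.108.
Law of sines: f = e·sin F/sin E ≈ 13.704.
Circumradius = e/(2 sin E) ≈ 7.1405.

R ≈ 7.14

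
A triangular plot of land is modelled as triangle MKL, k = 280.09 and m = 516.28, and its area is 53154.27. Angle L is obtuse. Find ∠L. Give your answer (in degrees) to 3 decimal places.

From area = ½·m·k·sin L, we get sin L = 2·area/(m·k) ≈ 0.73517.
Taking the obtuse solution, ∠L ≈ 132.68°.

∠L ≈ 132.679°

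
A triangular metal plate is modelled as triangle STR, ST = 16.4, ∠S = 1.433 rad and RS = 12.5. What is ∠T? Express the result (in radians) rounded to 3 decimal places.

By the law of cosines, TR² = RS² + ST² − 2·RS·ST·cos S = 368.89, so TR ≈ 19.207.
Law of cosines again: cos T = (ST² + TR² − RS²)/(2·ST·TR) ≈ 0.76448, so ∠T ≈ 0.701 rad.

0.701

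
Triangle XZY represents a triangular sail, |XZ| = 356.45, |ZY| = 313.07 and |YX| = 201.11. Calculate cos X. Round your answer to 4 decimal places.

By the law of cosines, cos X = (|YX|² + |XZ|² − |ZY|²) / (2·|YX|·|XZ|) ≈ 0.48468, so ∠X ≈ 61.01°.

cos X ≈ 0.4847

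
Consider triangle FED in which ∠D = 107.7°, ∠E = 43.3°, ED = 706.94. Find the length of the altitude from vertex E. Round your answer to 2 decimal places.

The third angle is ∠F = 180° − ∠E − ∠D = 29.00°.
Law of sines: DF = ED·sin E/sin F ≈ 1000.
Law of sines: FE = ED·sin D/sin F ≈ 1389.2.
Area = ½·ED·DF·sin D ≈ 3.3675e+05.
The altitude from E has length 2·area/DF ≈ 673.47.

h_E ≈ 673.47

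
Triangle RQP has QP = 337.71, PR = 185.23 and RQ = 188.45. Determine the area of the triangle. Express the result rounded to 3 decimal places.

Semiperimeter s = (337.71 + 185.23 + 188.45)/2 = 355.69.
Heron's formula: area = √(355.69·17.985·170.46·167.24) ≈ 13505.

area ≈ 13504.804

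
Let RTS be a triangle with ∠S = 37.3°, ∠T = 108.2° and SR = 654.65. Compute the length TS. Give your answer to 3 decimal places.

The third angle is ∠R = 180° − ∠T − ∠S = 34.50°.
Law of sines: TS = SR·sin R/sin T ≈ 390.33.

390.325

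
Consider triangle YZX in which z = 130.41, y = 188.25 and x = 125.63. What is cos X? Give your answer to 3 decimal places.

By the law of cosines, cos X = (y² + z² − x²) / (2·y·z) ≈ 0.74669, so ∠X ≈ 41.70°.

cos X ≈ 0.747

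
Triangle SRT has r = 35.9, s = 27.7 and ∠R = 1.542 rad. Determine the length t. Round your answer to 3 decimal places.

23.648

Law of sines: sin S = s·sin R/r ≈ 0.77127.
Since r ≥ s, only the acute value applies: ∠S ≈ 0.881 rad.
Then ∠T = π − ∠R − ∠S ≈ 0.719 rad.
Law of sines gives t = r·sin T/sin R ≈ 23.648.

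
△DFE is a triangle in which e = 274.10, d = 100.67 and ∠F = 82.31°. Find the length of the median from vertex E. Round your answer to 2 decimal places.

By the law of cosines, f² = e² + d² − 2·e·d·cos F = 77880, so f ≈ 279.07.
Median from E: ½√(2·d² + 2·f² − e²) ≈ 158.82.

158.82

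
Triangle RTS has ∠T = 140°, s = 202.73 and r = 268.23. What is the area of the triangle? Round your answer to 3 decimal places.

17476.838

Area = ½·s·r·sin T ≈ 17477.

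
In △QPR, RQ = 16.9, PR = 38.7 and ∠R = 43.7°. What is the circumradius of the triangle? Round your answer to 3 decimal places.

20.945

By the law of cosines, QP² = PR² + RQ² − 2·PR·RQ·cos R = 837.62, so QP ≈ 28.942.
Area = ½·PR·RQ·sin R ≈ 225.93.
Circumradius = QP/(2 sin R) ≈ 20.945.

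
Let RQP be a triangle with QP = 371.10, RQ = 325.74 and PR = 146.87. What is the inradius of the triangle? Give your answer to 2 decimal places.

Semiperimeter s = (371.1 + 146.87 + 325.74)/2 = 421.86.
Heron's formula: area = √(421.86·50.755·274.99·96.115) ≈ 23789.
Inradius = area/s = 23789/421.86 ≈ 56.391.

r ≈ 56.39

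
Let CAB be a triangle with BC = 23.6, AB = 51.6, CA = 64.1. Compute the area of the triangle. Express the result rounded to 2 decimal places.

Semiperimeter s = (51.6 + 23.6 + 64.1)/2 = 69.65.
Heron's formula: area = √(69.65·18.05·46.05·5.55) ≈ 566.84.

566.84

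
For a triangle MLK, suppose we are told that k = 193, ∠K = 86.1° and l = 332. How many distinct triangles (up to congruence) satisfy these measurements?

0

l·sin K = 332·sin(86.1°) ≈ 331.2.
Since k = 193 < 331.2 = l sin K, no triangle exists.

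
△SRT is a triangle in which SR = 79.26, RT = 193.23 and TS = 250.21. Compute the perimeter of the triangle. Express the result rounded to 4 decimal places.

Perimeter = 193.23 + 250.21 + 79.26 = 522.7.

perimeter ≈ 522.7000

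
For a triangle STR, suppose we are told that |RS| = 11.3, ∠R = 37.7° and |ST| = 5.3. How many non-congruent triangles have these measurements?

|RS|·sin R = 11.3·sin(37.7°) ≈ 6.91.
Since |ST| = 5.3 < 6.91 = |RS| sin R, no triangle exists.

0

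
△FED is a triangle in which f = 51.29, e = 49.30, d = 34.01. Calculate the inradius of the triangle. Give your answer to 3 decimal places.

Semiperimeter s = (51.29 + 49.3 + 34.01)/2 = 67.3.
Heron's formula: area = √(67.3·16.01·18·33.29) ≈ 803.52.
Inradius = area/s = 803.52/67.3 ≈ 11.939.

11.939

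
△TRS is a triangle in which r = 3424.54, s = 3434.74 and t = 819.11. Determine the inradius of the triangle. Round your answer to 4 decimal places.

Semiperimeter p = (819.11 + 3424.5 + 3434.7)/2 = 3839.2.
Heron's formula: area = √(3839.2·3020.1·414.65·404.45) ≈ 1.3945e+06.
Inradius = area/p = 1.3945e+06/3839.2 ≈ 363.22.

363.2186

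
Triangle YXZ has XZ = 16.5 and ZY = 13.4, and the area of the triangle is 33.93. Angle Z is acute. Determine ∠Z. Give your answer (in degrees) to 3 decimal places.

From area = ½·XZ·ZY·sin Z, we get sin Z = 2·area/(XZ·ZY) ≈ 0.30692.
Taking the acute solution, ∠Z ≈ 17.87°.

17.874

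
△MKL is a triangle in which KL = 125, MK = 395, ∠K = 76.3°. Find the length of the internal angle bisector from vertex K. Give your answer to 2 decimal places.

By the law of cosines, LM² = MK² + KL² − 2·MK·KL·cos K = 1.4826e+05, so LM ≈ 385.05.
The bisector from K has length 2·MK·KL·cos(∠K/2)/(MK+KL) ≈ 149.34.

t_K ≈ 149.34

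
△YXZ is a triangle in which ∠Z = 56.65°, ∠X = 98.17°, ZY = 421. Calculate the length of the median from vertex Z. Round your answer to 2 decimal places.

The third angle is ∠Y = 180° − ∠X − ∠Z = 25.18°.
Law of sines: XZ = ZY·sin Y/sin X ≈ 180.96.
Law of sines: YX = ZY·sin Z/sin X ≈ 355.28.
Median from Z: ½√(2·XZ² + 2·ZY² − YX²) ≈ 270.99.

270.99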